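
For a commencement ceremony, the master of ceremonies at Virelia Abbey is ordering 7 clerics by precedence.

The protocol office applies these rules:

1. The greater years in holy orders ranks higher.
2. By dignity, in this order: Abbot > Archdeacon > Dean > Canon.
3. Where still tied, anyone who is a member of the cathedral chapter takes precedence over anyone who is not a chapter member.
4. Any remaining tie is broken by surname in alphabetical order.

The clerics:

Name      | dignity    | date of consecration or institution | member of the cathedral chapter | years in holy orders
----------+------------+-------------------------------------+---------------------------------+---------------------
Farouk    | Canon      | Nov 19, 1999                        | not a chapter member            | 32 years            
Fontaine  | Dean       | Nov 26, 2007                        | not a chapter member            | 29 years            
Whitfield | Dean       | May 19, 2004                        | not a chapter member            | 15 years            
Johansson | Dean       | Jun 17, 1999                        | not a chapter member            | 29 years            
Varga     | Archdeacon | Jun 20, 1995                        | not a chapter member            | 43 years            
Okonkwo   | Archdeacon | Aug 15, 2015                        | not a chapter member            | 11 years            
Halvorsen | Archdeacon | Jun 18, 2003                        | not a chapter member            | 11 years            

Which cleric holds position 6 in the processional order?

By years in holy orders (higher first): Varga (43 years); then Farouk (32 years); then Fontaine and Johansson (both 29 years); then Whitfield (15 years); then Halvorsen and Okonkwo (both 11 years).
Fontaine and Johansson are each Dean, so the next rule applies.
Fontaine and Johansson are each not a chapter member, so the next rule applies.
Among Fontaine and Johansson, alphabetically by surname: Fontaine before Johansson.
Halvorsen and Okonkwo are each Archdeacon, so the next rule applies.
Halvorsen and Okonkwo are each not a chapter member, so the next rule applies.
Among Halvorsen and Okonkwo, alphabetically by surname: Halvorsen before Okonkwo.
Order: Varga, Farouk, Fontaine, Johansson, Whitfield, Halvorsen, Okonkwo.

Halvorsen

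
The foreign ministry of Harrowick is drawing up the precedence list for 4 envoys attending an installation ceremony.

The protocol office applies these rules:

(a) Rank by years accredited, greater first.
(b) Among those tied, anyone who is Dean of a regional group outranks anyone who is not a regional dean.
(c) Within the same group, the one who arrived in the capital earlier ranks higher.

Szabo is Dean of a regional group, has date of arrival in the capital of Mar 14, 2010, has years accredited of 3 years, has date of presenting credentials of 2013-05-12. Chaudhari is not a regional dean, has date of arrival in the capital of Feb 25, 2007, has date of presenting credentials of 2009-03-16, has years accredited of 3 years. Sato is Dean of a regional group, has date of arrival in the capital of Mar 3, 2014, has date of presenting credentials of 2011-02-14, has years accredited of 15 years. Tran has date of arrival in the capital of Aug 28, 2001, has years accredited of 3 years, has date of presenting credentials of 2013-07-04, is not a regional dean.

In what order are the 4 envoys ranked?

By years accredited (higher first): Sato (15 years); then Szabo, Tran and Chaudhari (each 3 years).
Among Szabo, Tran and Chaudhari, Dean of a regional group before not a regional dean: Szabo (Dean of a regional group) before Tran and Chaudhari (not a regional dean).
Among Tran and Chaudhari, by date of arrival in the capital (earlier first): Tran (Aug 28, 2001) before Chaudhari (Feb 25, 2007).
Full order: Sato, Szabo, Tran, Chaudhari.

Sato, Szabo, Tran, Chaudhari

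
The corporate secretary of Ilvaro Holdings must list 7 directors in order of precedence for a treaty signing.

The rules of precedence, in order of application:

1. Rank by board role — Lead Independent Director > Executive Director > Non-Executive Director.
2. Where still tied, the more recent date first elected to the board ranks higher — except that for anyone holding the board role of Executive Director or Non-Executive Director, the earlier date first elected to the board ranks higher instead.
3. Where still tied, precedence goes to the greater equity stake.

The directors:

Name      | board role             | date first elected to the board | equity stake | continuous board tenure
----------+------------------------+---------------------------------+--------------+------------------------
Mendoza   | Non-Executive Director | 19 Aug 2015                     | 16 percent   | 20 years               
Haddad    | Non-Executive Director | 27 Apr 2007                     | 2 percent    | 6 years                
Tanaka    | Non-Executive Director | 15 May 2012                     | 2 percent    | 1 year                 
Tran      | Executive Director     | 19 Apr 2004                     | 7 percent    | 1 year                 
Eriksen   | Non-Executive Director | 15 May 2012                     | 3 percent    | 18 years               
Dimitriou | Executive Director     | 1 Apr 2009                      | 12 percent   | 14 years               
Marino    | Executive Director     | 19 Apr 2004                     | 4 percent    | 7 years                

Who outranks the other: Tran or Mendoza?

By board role: Tran, Marino and Dimitriou (Executive Director); then Haddad, Eriksen, Tanaka and Mendoza (Non-Executive Director).
Among Tran, Marino and Dimitriou, by date first elected to the board (earlier first) (reversed rule for this group): Tran and Marino (19 Apr 2004) before Dimitriou (1 Apr 2009).
Among Tran and Marino, by equity stake (higher first): Tran (7 percent) before Marino (4 percent).
Among Haddad, Eriksen, Tanaka and Mendoza, by date first elected to the board (earlier first) (reversed rule for this group): Haddad (27 Apr 2007) before Eriksen and Tanaka (15 May 2012) before Mendoza (19 Aug 2015).
Among Eriksen and Tanaka, by equity stake (higher first): Eriksen (3 percent) before Tanaka (2 percent).
So Tran takes precedence.

Tran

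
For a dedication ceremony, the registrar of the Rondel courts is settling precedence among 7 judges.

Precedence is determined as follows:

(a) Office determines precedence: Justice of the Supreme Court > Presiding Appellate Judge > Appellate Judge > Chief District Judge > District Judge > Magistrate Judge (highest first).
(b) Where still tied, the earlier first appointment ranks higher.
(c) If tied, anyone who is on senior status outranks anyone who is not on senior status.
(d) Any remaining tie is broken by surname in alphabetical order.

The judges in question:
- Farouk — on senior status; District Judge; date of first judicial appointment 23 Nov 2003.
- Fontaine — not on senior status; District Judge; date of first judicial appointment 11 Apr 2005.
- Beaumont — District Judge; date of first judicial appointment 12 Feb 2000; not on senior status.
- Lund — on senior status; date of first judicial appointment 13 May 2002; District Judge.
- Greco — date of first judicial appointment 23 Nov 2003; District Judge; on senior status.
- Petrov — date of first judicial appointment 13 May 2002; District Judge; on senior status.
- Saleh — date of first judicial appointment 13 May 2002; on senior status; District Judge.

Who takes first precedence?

Beaumont

By office: Beaumont, Lund, Petrov, Saleh, Farouk, Greco and Fontaine (District Judge).
Among Beaumont, Lund, Petrov, Saleh, Farouk, Greco and Fontaine, by date of first judicial appointment (earlier first): Beaumont (12 Feb 2000) before Lund, Petrov and Saleh (13 May 2002) before Farouk and Greco (23 Nov 2003) before Fontaine (11 Apr 2005).
Lund, Petrov and Saleh are each on senior status, so the next rule applies.
Among Lund, Petrov and Saleh, alphabetically by surname: Lund before Petrov before Saleh.
Farouk and Greco are each on senior status, so the next rule applies.
Among Farouk and Greco, alphabetically by surname: Farouk before Greco.
Order: Beaumont, Lund, Petrov, Saleh, Farouk, Greco, Fontaine.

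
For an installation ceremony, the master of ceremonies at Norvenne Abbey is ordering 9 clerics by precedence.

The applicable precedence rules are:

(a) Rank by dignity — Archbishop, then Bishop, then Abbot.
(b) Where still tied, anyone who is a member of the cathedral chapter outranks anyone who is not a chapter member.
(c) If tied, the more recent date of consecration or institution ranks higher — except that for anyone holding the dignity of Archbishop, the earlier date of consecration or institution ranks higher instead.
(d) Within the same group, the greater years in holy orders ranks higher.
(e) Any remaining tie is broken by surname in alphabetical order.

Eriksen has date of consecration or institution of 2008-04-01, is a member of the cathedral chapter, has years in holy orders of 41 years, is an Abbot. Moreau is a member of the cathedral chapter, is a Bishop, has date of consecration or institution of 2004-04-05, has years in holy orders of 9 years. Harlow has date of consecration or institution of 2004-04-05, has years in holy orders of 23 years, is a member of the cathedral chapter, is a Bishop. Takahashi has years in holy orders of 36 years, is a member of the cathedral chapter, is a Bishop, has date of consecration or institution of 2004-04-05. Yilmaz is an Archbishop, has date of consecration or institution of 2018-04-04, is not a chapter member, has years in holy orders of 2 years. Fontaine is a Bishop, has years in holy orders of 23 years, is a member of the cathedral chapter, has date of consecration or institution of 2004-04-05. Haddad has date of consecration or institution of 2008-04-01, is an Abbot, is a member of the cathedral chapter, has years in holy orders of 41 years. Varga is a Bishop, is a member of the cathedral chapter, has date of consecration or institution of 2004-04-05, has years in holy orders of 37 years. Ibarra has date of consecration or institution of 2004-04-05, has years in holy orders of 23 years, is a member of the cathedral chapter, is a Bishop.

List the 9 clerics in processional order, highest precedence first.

By dignity: Yilmaz (Archbishop); then Varga, Takahashi, Fontaine, Harlow, Ibarra and Moreau (Bishop); then Eriksen and Haddad (Abbot).
Varga, Takahashi, Fontaine, Harlow, Ibarra and Moreau are each a member of the cathedral chapter, so the next rule applies.
Varga, Takahashi, Fontaine, Harlow, Ibarra and Moreau all have date of consecration or institution 2004-04-05, so the next rule applies.
Among Varga, Takahashi, Fontaine, Harlow, Ibarra and Moreau, by years in holy orders (higher first): Varga (37 years) before Takahashi (36 years) before Fontaine, Harlow and Ibarra (23 years) before Moreau (9 years).
Among Fontaine, Harlow and Ibarra, alphabetically by surname: Fontaine before Harlow before Ibarra.
Eriksen and Haddad are each a member of the cathedral chapter, so the next rule applies.
Eriksen and Haddad both have date of consecration or institution 2008-04-01, so the next rule applies.
Eriksen and Haddad both have years in holy orders 41 years, so the next rule applies.
Among Eriksen and Haddad, alphabetically by surname: Eriksen before Haddad.
Full order: Yilmaz, Varga, Takahashi, Fontaine, Harlow, Ibarra, Moreau, Eriksen, Haddad.

Yilmaz, Varga, Takahashi, Fontaine, Harlow, Ibarra, Moreau, Eriksen, Haddad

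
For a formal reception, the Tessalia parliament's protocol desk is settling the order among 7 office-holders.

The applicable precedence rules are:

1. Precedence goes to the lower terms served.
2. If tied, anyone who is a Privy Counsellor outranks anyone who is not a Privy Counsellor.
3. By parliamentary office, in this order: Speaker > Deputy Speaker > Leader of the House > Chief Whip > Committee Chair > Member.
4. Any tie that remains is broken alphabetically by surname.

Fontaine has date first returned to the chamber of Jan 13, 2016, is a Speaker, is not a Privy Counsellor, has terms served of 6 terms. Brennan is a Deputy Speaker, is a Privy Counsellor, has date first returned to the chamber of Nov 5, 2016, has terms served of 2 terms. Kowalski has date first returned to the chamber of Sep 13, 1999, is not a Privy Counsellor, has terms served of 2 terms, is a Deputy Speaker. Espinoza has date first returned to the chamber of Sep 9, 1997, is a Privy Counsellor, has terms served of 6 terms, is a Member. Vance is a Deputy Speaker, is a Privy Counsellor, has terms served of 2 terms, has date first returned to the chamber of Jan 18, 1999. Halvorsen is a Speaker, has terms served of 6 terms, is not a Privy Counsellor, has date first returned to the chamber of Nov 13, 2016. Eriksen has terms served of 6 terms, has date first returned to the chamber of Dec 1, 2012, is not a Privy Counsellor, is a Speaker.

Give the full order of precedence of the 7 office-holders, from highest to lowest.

Brennan, Vance, Kowalski, Espinoza, Eriksen, Fontaine, Halvorsen

By terms served (lower first): Brennan, Vance and Kowalski (each 2 terms); then Espinoza, Eriksen, Fontaine and Halvorsen (each 6 terms).
Among Brennan, Vance and Kowalski, a Privy Counsellor before not a Privy Counsellor: Brennan and Vance (a Privy Counsellor) before Kowalski (not a Privy Counsellor).
Brennan and Vance are each Deputy Speaker, so the next rule applies.
Among Brennan and Vance, alphabetically by surname: Brennan before Vance.
Among Espinoza, Eriksen, Fontaine and Halvorsen, a Privy Counsellor before not a Privy Counsellor: Espinoza (a Privy Counsellor) before Eriksen, Fontaine and Halvorsen (not a Privy Counsellor).
Eriksen, Fontaine and Halvorsen are each Speaker, so the next rule applies.
Among Eriksen, Fontaine and Halvorsen, alphabetically by surname: Eriksen before Fontaine before Halvorsen.
Full order: Brennan, Vance, Kowalski, Espinoza, Eriksen, Fontaine, Halvorsen.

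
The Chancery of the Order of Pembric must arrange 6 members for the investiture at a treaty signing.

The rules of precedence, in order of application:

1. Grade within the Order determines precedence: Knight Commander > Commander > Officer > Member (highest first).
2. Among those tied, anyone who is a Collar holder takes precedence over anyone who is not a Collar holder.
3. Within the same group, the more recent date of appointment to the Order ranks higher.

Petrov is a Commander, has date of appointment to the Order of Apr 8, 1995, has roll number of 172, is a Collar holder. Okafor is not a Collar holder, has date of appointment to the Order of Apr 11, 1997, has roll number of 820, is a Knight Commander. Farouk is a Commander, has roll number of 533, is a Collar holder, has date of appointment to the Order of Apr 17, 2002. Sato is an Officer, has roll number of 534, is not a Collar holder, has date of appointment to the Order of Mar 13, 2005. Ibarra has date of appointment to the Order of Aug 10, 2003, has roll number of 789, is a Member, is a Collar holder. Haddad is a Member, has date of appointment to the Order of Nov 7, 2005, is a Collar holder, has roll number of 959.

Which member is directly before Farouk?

Okafor

By grade within the Order: Okafor (Knight Commander); then Farouk and Petrov (Commander); then Sato (Officer); then Haddad and Ibarra (Member).
Farouk and Petrov are each a Collar holder, so the next rule applies.
Among Farouk and Petrov, by date of appointment to the Order (later first): Farouk (Apr 17, 2002) before Petrov (Apr 8, 1995).
Haddad and Ibarra are each a Collar holder, so the next rule applies.
Among Haddad and Ibarra, by date of appointment to the Order (later first): Haddad (Nov 7, 2005) before Ibarra (Aug 10, 2003).
Order: Okafor, Farouk, Petrov, Sato, Haddad, Ibarra.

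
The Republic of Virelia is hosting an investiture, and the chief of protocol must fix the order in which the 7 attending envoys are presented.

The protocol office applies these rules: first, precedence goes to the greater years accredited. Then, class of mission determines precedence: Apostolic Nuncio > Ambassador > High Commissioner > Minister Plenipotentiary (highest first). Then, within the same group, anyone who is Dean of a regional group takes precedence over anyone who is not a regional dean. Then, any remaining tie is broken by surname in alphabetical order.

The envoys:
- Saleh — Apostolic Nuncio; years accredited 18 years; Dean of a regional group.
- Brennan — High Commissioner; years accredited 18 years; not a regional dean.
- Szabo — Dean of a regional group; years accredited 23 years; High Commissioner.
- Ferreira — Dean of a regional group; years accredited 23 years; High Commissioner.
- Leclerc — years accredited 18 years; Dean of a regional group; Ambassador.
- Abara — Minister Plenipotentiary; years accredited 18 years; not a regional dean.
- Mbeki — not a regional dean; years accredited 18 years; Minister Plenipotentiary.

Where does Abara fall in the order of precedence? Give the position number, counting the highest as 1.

By years accredited (higher first): Ferreira and Szabo (both 23 years); then Saleh, Leclerc, Brennan, Abara and Mbeki (each 18 years).
Ferreira and Szabo are each High Commissioner, so the next rule applies.
Ferreira and Szabo are each Dean of a regional group, so the next rule applies.
Among Ferreira and Szabo, alphabetically by surname: Ferreira before Szabo.
Among Saleh, Leclerc, Brennan, Abara and Mbeki, by class of mission: Saleh (Apostolic Nuncio) before Leclerc (Ambassador) before Brennan (High Commissioner) before Abara and Mbeki (Minister Plenipotentiary).
Abara and Mbeki are each not a regional dean, so the next rule applies.
Among Abara and Mbeki, alphabetically by surname: Abara before Mbeki.
Order: Ferreira, Szabo, Saleh, Leclerc, Brennan, Abara, Mbeki. So position 6.

6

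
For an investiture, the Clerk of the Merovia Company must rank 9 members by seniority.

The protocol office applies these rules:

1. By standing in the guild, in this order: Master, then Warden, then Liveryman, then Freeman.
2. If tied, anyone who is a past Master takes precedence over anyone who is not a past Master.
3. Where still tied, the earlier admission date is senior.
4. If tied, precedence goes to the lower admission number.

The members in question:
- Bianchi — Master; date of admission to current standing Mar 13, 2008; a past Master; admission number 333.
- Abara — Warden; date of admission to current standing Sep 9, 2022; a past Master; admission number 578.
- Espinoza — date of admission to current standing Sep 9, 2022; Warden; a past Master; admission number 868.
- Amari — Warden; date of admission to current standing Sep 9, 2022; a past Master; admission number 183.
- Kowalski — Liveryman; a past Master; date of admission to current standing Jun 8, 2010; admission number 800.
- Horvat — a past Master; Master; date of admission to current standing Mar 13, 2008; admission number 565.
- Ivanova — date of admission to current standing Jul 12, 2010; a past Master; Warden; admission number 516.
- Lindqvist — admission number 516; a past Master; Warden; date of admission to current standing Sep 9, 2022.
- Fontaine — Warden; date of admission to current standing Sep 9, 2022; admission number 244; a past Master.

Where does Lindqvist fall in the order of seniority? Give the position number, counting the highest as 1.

By standing in the guild: Bianchi and Horvat (Master); then Ivanova, Amari, Fontaine, Lindqvist, Abara and Espinoza (Warden); then Kowalski (Liveryman).
Bianchi and Horvat are each a past Master, so the next rule applies.
Bianchi and Horvat both have date of admission to current standing Mar 13, 2008, so the next rule applies.
Among Bianchi and Horvat, by admission number (lower first): Bianchi (333) before Horvat (565).
Ivanova, Amari, Fontaine, Lindqvist, Abara and Espinoza are each a past Master, so the next rule applies.
Among Ivanova, Amari, Fontaine, Lindqvist, Abara and Espinoza, by date of admission to current standing (earlier first): Ivanova (Jul 12, 2010) before Amari, Fontaine, Lindqvist, Abara and Espinoza (Sep 9, 2022).
Among Amari, Fontaine, Lindqvist, Abara and Espinoza, by admission number (lower first): Amari (183) before Fontaine (244) before Lindqvist (516) before Abara (578) before Espinoza (868).
Order: Bianchi, Horvat, Ivanova, Amari, Fontaine, Lindqvist, Abara, Espinoza, Kowalski. So position 6.

6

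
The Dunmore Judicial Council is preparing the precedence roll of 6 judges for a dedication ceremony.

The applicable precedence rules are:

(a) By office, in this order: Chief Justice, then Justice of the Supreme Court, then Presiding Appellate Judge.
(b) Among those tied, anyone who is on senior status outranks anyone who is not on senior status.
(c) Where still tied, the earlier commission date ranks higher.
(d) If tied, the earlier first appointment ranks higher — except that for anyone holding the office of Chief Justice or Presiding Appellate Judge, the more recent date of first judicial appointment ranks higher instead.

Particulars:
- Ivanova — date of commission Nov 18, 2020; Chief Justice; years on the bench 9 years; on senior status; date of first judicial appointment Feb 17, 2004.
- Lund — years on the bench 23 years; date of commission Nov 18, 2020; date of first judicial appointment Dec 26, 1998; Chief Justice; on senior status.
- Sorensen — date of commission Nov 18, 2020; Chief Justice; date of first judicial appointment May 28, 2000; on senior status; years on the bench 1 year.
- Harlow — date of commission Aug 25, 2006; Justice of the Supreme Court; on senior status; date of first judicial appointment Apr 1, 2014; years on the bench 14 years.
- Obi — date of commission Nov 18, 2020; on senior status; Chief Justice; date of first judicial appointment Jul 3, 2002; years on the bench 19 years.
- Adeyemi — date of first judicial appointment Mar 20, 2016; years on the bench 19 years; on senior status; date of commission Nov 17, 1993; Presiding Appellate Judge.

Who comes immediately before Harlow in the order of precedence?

By office: Ivanova, Obi, Sorensen and Lund (Chief Justice); then Harlow (Justice of the Supreme Court); then Adeyemi (Presiding Appellate Judge).
Ivanova, Obi, Sorensen and Lund are each on senior status, so the next rule applies.
Ivanova, Obi, Sorensen and Lund all have date of commission Nov 18, 2020, so the next rule applies.
Among Ivanova, Obi, Sorensen and Lund, by date of first judicial appointment (later first) (reversed rule for this group): Ivanova (Feb 17, 2004) before Obi (Jul 3, 2002) before Sorensen (May 28, 2000) before Lund (Dec 26, 1998).
Order: Ivanova, Obi, Sorensen, Lund, Harlow, Adeyemi.

Lund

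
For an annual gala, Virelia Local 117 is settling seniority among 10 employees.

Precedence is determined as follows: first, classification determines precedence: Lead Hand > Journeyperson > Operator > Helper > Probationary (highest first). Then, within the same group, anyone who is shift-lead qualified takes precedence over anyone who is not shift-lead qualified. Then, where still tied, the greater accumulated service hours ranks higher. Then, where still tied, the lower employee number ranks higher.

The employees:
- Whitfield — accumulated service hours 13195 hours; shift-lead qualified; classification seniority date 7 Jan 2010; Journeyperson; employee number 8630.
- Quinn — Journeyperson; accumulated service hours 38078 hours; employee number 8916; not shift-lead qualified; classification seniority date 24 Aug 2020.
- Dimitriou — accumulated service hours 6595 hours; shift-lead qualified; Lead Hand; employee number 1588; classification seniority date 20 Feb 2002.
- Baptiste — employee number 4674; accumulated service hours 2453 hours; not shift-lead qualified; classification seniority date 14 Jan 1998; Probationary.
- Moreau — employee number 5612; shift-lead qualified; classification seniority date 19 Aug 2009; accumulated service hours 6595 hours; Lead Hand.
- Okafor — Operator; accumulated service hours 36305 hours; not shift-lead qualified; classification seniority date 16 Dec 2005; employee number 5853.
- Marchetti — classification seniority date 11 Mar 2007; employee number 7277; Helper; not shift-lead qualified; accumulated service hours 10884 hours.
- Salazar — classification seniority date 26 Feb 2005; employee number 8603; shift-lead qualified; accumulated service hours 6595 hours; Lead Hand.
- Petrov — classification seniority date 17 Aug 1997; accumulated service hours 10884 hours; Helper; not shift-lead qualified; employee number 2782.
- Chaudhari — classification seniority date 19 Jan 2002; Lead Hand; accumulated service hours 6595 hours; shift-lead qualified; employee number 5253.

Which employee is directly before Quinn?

Whitfield

By classification: Dimitriou, Chaudhari, Moreau and Salazar (Lead Hand); then Whitfield and Quinn (Journeyperson); then Okafor (Operator); then Petrov and Marchetti (Helper); then Baptiste (Probationary).
Dimitriou, Chaudhari, Moreau and Salazar are each shift-lead qualified, so the next rule applies.
Dimitriou, Chaudhari, Moreau and Salazar all have accumulated service hours 6595 hours, so the next rule applies.
Among Dimitriou, Chaudhari, Moreau and Salazar, by employee number (lower first): Dimitriou (1588) before Chaudhari (5253) before Moreau (5612) before Salazar (8603).
Among Whitfield and Quinn, shift-lead qualified before not shift-lead qualified: Whitfield (shift-lead qualified) before Quinn (not shift-lead qualified).
Petrov and Marchetti are each not shift-lead qualified, so the next rule applies.
Petrov and Marchetti both have accumulated service hours 10884 hours, so the next rule applies.
Among Petrov and Marchetti, by employee number (lower first): Petrov (2782) before Marchetti (7277).
Order: Dimitriou, Chaudhari, Moreau, Salazar, Whitfield, Quinn, Okafor, Petrov, Marchetti, Baptiste.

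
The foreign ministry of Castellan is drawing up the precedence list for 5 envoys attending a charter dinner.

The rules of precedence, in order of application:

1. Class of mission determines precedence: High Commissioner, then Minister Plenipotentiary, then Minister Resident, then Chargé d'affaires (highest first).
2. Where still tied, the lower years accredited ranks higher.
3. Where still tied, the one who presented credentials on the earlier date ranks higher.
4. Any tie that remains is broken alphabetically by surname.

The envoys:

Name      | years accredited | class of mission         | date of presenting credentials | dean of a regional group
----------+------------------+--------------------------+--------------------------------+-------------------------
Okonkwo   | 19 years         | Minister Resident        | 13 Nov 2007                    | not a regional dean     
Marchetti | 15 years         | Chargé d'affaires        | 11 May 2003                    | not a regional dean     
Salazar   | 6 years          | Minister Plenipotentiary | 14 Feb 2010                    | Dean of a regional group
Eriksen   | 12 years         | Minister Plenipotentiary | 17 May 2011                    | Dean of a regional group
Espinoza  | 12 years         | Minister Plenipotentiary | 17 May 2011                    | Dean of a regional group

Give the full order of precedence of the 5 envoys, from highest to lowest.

Salazar, Eriksen, Espinoza, Okonkwo, Marchetti

By class of mission: Salazar, Eriksen and Espinoza (Minister Plenipotentiary); then Okonkwo (Minister Resident); then Marchetti (Chargé d'affaires).
Among Salazar, Eriksen and Espinoza, by years accredited (lower first): Salazar (6 years) before Eriksen and Espinoza (12 years).
Eriksen and Espinoza both have date of presenting credentials 17 May 2011, so the next rule applies.
Among Eriksen and Espinoza, alphabetically by surname: Eriksen before Espinoza.
Full order: Salazar, Eriksen, Espinoza, Okonkwo, Marchetti.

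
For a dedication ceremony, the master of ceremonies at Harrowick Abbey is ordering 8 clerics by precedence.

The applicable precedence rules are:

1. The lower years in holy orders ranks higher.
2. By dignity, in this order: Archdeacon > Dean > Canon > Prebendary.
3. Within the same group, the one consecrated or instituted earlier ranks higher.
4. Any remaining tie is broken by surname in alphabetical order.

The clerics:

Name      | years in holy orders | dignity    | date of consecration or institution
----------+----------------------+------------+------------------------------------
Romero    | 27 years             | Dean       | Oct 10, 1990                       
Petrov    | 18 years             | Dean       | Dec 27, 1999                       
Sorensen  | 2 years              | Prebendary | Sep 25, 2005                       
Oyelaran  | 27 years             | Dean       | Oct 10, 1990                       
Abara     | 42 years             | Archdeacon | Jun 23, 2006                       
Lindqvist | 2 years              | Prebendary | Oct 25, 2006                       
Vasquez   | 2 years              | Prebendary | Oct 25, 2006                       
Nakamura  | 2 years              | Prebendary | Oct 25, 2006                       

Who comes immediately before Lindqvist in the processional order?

By years in holy orders (lower first): Sorensen, Lindqvist, Nakamura and Vasquez (each 2 years); then Petrov (18 years); then Oyelaran and Romero (both 27 years); then Abara (42 years).
Sorensen, Lindqvist, Nakamura and Vasquez are each Prebendary, so the next rule applies.
Among Sorensen, Lindqvist, Nakamura and Vasquez, by date of consecration or institution (earlier first): Sorensen (Sep 25, 2005) before Lindqvist, Nakamura and Vasquez (Oct 25, 2006).
Among Lindqvist, Nakamura and Vasquez, alphabetically by surname: Lindqvist before Nakamura before Vasquez.
Oyelaran and Romero are each Dean, so the next rule applies.
Oyelaran and Romero both have date of consecration or institution Oct 10, 1990, so the next rule applies.
Among Oyelaran and Romero, alphabetically by surname: Oyelaran before Romero.
Order: Sorensen, Lindqvist, Nakamura, Vasquez, Petrov, Oyelaran, Romero, Abara.

Sorensen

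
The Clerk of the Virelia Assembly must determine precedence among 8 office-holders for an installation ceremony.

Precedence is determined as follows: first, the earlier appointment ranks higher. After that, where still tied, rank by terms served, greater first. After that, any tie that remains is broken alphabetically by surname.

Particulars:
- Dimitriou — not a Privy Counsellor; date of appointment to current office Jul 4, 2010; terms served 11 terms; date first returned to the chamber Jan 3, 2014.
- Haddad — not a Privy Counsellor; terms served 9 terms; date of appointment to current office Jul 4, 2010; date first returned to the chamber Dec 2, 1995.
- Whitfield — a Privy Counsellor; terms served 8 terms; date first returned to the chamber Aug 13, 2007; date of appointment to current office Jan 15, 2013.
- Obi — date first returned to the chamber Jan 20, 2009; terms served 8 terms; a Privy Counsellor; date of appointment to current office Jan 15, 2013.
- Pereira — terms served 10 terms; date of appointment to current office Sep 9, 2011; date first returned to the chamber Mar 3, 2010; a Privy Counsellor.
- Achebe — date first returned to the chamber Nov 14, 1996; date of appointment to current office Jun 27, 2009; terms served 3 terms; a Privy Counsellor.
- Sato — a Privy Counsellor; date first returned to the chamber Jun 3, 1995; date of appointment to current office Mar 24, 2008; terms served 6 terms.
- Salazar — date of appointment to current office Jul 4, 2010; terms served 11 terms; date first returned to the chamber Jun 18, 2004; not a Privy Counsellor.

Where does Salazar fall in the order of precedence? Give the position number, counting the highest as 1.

By date of appointment to current office (earlier first): Sato (Mar 24, 2008); then Achebe (Jun 27, 2009); then Dimitriou, Salazar and Haddad (each Jul 4, 2010); then Pereira (Sep 9, 2011); then Obi and Whitfield (both Jan 15, 2013).
Among Dimitriou, Salazar and Haddad, by terms served (higher first): Dimitriou and Salazar (11 terms) before Haddad (9 terms).
Among Dimitriou and Salazar, alphabetically by surname: Dimitriou before Salazar.
Obi and Whitfield both have terms served 8 terms, so the next rule applies.
Among Obi and Whitfield, alphabetically by surname: Obi before Whitfield.
Order: Sato, Achebe, Dimitriou, Salazar, Haddad, Pereira, Obi, Whitfield. So position 4.

4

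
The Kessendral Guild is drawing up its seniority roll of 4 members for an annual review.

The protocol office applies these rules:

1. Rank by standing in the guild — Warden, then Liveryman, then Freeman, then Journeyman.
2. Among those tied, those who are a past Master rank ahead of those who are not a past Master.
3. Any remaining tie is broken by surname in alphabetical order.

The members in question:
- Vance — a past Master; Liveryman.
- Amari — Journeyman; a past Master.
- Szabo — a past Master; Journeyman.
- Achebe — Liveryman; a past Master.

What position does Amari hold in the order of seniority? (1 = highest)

By standing in the guild: Achebe and Vance (Liveryman); then Amari and Szabo (Journeyman).
Achebe and Vance are each a past Master, so the next rule applies.
Among Achebe and Vance, alphabetically by surname: Achebe before Vance.
Amari and Szabo are each a past Master, so the next rule applies.
Among Amari and Szabo, alphabetically by surname: Amari before Szabo.
Order: Achebe, Vance, Amari, Szabo. So position 3.

3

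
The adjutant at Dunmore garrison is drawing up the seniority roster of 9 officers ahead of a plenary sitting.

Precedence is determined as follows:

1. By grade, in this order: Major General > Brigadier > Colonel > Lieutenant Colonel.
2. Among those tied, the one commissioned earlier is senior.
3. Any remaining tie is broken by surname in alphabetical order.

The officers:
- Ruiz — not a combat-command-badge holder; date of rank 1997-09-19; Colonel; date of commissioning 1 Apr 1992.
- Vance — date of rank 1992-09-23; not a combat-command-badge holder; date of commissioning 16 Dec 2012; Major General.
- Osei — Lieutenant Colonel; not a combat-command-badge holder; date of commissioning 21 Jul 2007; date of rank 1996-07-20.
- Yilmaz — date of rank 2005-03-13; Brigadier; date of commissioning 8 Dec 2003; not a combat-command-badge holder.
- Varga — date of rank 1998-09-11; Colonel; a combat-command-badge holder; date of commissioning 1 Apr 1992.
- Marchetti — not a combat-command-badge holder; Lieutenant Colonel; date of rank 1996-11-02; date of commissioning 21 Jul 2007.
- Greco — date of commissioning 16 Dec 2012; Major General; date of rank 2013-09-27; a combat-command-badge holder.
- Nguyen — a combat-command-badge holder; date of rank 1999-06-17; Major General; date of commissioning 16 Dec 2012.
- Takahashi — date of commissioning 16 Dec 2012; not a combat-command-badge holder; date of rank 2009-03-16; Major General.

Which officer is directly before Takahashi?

By grade: Greco, Nguyen, Takahashi and Vance (Major General); then Yilmaz (Brigadier); then Ruiz and Varga (Colonel); then Marchetti and Osei (Lieutenant Colonel).
Greco, Nguyen, Takahashi and Vance all have date of commissioning 16 Dec 2012, so the next rule applies.
Among Greco, Nguyen, Takahashi and Vance, alphabetically by surname: Greco before Nguyen before Takahashi before Vance.
Ruiz and Varga both have date of commissioning 1 Apr 1992, so the next rule applies.
Among Ruiz and Varga, alphabetically by surname: Ruiz before Varga.
Marchetti and Osei both have date of commissioning 21 Jul 2007, so the next rule applies.
Among Marchetti and Osei, alphabetically by surname: Marchetti before Osei.
Order: Greco, Nguyen, Takahashi, Vance, Yilmaz, Ruiz, Varga, Marchetti, Osei.

Nguyen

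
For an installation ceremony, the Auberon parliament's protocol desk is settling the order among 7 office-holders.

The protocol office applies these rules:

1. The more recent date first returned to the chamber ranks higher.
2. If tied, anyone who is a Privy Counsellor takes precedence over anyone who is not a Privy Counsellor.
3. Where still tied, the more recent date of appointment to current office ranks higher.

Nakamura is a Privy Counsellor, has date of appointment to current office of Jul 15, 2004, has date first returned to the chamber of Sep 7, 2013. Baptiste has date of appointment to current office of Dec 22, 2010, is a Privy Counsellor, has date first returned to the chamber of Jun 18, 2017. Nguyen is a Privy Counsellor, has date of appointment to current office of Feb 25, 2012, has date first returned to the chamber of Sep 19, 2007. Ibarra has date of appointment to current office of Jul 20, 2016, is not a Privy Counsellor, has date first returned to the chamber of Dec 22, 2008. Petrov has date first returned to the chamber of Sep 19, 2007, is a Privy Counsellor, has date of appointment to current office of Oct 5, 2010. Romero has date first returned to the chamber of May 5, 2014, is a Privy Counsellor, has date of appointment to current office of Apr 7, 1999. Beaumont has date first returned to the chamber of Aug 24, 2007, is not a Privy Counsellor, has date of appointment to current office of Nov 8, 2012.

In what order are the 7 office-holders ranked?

Baptiste, Romero, Nakamura, Ibarra, Nguyen, Petrov, Beaumont

By date first returned to the chamber (later first): Baptiste (Jun 18, 2017); then Romero (May 5, 2014); then Nakamura (Sep 7, 2013); then Ibarra (Dec 22, 2008); then Nguyen and Petrov (both Sep 19, 2007); then Beaumont (Aug 24, 2007).
Nguyen and Petrov are each a Privy Counsellor, so the next rule applies.
Among Nguyen and Petrov, by date of appointment to current office (later first): Nguyen (Feb 25, 2012) before Petrov (Oct 5, 2010).
Full order: Baptiste, Romero, Nakamura, Ibarra, Nguyen, Petrov, Beaumont.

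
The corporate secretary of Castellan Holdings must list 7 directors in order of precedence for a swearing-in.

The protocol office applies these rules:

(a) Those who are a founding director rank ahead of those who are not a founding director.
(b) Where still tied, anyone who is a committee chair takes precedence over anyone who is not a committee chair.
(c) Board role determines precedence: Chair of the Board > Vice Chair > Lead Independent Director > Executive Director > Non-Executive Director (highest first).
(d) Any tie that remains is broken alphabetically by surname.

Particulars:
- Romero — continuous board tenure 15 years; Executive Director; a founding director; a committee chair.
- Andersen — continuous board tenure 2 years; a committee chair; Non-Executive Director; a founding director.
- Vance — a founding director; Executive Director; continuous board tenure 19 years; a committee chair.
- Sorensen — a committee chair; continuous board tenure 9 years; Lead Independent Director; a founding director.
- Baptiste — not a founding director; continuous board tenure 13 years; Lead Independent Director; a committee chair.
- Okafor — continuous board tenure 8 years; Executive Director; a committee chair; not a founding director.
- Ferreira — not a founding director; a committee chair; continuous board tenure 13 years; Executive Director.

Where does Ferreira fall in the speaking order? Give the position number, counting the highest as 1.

By the first rule: Sorensen, Romero, Vance and Andersen (each a founding director); then Baptiste, Ferreira and Okafor (each not a founding director).
Sorensen, Romero, Vance and Andersen are each a committee chair, so the next rule applies.
Among Sorensen, Romero, Vance and Andersen, by board role: Sorensen (Lead Independent Director) before Romero and Vance (Executive Director) before Andersen (Non-Executive Director).
Among Romero and Vance, alphabetically by surname: Romero before Vance.
Baptiste, Ferreira and Okafor are each a committee chair, so the next rule applies.
Among Baptiste, Ferreira and Okafor, by board role: Baptiste (Lead Independent Director) before Ferreira and Okafor (Executive Director).
Among Ferreira and Okafor, alphabetically by surname: Ferreira before Okafor.
Order: Sorensen, Romero, Vance, Andersen, Baptiste, Ferreira, Okafor. So position 6.

6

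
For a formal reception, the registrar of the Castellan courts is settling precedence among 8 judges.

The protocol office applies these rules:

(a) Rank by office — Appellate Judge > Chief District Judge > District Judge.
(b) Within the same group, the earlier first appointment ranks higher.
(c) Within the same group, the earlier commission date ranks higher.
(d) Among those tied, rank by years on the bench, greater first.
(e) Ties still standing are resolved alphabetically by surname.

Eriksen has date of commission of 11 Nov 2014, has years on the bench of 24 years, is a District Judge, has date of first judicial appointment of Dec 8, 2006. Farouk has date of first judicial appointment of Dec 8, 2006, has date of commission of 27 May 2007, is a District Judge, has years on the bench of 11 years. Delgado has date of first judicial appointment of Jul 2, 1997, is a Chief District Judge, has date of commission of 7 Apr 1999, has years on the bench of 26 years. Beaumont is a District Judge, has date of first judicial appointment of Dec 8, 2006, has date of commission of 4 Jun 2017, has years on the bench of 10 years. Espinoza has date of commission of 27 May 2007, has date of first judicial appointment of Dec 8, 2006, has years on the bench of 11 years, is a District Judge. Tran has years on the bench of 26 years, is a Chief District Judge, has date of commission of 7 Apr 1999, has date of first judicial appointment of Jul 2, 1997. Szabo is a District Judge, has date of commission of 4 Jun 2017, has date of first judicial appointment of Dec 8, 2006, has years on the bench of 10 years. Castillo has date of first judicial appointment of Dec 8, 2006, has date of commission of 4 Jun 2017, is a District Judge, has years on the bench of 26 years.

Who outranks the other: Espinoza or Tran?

By office: Delgado and Tran (Chief District Judge); then Espinoza, Farouk, Eriksen, Castillo, Beaumont and Szabo (District Judge).
Delgado and Tran both have date of first judicial appointment Jul 2, 1997, so the next rule applies.
Delgado and Tran both have date of commission 7 Apr 1999, so the next rule applies.
Delgado and Tran both have years on the bench 26 years, so the next rule applies.
Among Delgado and Tran, alphabetically by surname: Delgado before Tran.
Espinoza, Farouk, Eriksen, Castillo, Beaumont and Szabo all have date of first judicial appointment Dec 8, 2006, so the next rule applies.
Among Espinoza, Farouk, Eriksen, Castillo, Beaumont and Szabo, by date of commission (earlier first): Espinoza and Farouk (27 May 2007) before Eriksen (11 Nov 2014) before Castillo, Beaumont and Szabo (4 Jun 2017).
Espinoza and Farouk both have years on the bench 11 years, so the next rule applies.
Among Espinoza and Farouk, alphabetically by surname: Espinoza before Farouk.
Among Castillo, Beaumont and Szabo, by years on the bench (higher first): Castillo (26 years) before Beaumont and Szabo (10 years).
Among Beaumont and Szabo, alphabetically by surname: Beaumont before Szabo.
So Tran takes precedence.

Tran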